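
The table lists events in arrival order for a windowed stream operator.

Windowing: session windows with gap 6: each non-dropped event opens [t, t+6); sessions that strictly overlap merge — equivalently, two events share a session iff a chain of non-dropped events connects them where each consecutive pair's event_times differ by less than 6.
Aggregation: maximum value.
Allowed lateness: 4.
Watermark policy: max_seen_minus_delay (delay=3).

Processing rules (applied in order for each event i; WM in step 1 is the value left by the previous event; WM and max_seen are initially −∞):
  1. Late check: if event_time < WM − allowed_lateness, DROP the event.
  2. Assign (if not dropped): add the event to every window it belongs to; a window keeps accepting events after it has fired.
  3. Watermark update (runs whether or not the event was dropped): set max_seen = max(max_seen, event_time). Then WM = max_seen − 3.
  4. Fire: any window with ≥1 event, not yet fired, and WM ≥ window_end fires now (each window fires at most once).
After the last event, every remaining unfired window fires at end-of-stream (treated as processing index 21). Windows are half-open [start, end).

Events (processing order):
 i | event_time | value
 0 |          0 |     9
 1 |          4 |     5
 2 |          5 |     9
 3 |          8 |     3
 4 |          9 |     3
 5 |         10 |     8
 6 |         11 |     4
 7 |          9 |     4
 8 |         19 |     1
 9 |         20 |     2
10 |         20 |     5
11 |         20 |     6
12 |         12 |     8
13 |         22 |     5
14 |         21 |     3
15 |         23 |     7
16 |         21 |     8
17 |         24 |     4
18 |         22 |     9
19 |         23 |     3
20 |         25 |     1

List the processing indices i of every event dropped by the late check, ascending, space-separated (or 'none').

12

i=0 t=0 v=9: → [0,6); WM=-3
i=1 t=4 v=5: → [0,10); WM=1
i=2 t=5 v=9: → [0,11); WM=2
i=3 t=8 v=3: → [0,14); WM=5
i=4 t=9 v=3: → [0,15); WM=6
i=5 t=10 v=8: → [0,16); WM=7
i=6 t=11 v=4: → [0,17); WM=8
i=7 t=9 v=4: → [0,17); WM=8
i=8 t=19 v=1: → [19,25); WM=16
i=9 t=20 v=2: → [19,26); WM=17
i=10 t=20 v=5: → [19,26); WM=17
i=11 t=20 v=6: → [19,26); WM=17
i=12 t=12 v=8: DROP (t<17-4); WM=17
i=13 t=22 v=5: → [19,28); WM=19
i=14 t=21 v=3: → [19,28); WM=19
i=15 t=23 v=7: → [19,29); WM=20
i=16 t=21 v=8: → [19,29); WM=20
i=17 t=24 v=4: → [19,30); WM=21
i=18 t=22 v=9: → [19,30); WM=21
i=19 t=23 v=3: → [19,30); WM=21
i=20 t=25 v=1: → [19,31); WM=22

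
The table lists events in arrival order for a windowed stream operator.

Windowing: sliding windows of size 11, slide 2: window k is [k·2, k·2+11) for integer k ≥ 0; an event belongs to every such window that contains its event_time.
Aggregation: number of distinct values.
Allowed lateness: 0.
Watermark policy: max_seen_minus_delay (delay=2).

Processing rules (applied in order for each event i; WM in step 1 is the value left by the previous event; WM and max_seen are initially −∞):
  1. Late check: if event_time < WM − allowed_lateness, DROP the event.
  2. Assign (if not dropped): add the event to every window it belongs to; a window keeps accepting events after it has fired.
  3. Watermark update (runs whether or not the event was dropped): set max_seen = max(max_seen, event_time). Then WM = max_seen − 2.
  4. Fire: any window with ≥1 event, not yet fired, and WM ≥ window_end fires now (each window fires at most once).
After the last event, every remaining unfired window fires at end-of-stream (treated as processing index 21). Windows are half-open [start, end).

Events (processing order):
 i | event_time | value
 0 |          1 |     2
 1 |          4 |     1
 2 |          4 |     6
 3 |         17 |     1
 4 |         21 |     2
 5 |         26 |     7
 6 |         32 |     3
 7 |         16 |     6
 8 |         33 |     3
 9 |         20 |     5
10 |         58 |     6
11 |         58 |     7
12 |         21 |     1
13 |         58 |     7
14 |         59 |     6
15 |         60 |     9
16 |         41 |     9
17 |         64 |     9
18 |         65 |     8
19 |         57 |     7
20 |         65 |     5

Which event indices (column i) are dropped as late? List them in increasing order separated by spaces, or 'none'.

7 9 12 16 19

i=0 t=1 v=2: → [0,11); WM=-1
i=1 t=4 v=1: → [4,15),[2,13),[0,11); WM=2
i=2 t=4 v=6: → [4,15),[2,13),[0,11); WM=2
i=3 t=17 v=1: → [16,27),[14,25),[12,23),[10,21),[8,19); WM=15; [0,11) fires=3 [2,13) fires=2 [4,15) fires=2
i=4 t=21 v=2: → [20,31),[18,29),[16,27),[14,25),[12,23); WM=19; [8,19) fires=1
i=5 t=26 v=7: → [26,37),[24,35),[22,33),[20,31),[18,29),[16,27); WM=24; [10,21) fires=1 [12,23) fires=2
i=6 t=32 v=3: → [32,43),[30,41),[28,39),[26,37),[24,35),[22,33); WM=30; [14,25) fires=2 [16,27) fires=3 [18,29) fires=2
i=7 t=16 v=6: DROP (t<30-0); WM=30
i=8 t=33 v=3: → [32,43),[30,41),[28,39),[26,37),[24,35); WM=31; [20,31) fires=2
i=9 t=20 v=5: DROP (t<31-0); WM=31
i=10 t=58 v=6: → [58,69),[56,67),[54,65),[52,63),[50,61),[48,59); WM=56; [22,33) fires=2 [24,35) fires=2 [26,37) fires=2 [28,39) fires=1 [30,41) fires=1 [32,43) fires=1
i=11 t=58 v=7: → [58,69),[56,67),[54,65),[52,63),[50,61),[48,59); WM=56
i=12 t=21 v=1: DROP (t<56-0); WM=56
i=13 t=58 v=7: → [58,69),[56,67),[54,65),[52,63),[50,61),[48,59); WM=56
i=14 t=59 v=6: → [58,69),[56,67),[54,65),[52,63),[50,61); WM=57
i=15 t=60 v=9: → [60,71),[58,69),[56,67),[54,65),[52,63),[50,61); WM=58
i=16 t=41 v=9: DROP (t<58-0); WM=58
i=17 t=64 v=9: → [64,75),[62,73),[60,71),[58,69),[56,67),[54,65); WM=62; [48,59) fires=2 [50,61) fires=3
i=18 t=65 v=8: → [64,75),[62,73),[60,71),[58,69),[56,67); WM=63; [52,63) fires=3
i=19 t=57 v=7: DROP (t<63-0); WM=63
i=20 t=65 v=5: → [64,75),[62,73),[60,71),[58,69),[56,67); WM=63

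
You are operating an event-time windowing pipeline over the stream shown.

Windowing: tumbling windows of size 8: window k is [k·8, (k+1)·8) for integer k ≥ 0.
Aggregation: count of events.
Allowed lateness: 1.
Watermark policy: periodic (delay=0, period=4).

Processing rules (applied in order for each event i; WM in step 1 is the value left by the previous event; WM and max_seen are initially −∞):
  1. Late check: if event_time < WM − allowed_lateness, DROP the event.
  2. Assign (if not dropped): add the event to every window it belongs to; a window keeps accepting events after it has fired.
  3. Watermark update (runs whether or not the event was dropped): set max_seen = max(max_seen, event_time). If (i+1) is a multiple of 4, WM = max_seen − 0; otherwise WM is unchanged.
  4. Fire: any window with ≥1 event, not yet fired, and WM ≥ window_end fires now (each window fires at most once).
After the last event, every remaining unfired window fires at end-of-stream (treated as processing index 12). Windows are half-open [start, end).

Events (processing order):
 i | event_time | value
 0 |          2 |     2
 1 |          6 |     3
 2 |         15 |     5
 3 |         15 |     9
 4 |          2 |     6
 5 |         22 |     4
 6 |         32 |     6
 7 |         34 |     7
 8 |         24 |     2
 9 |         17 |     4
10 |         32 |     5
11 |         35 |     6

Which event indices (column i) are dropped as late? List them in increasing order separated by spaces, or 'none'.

4 8 9 10

i=0 t=2 v=2: → [0,8); WM=−∞
i=1 t=6 v=3: → [0,8); WM=−∞
i=2 t=15 v=5: → [8,16); WM=−∞
i=3 t=15 v=9: → [8,16); WM=15; [0,8) fires=2
i=4 t=2 v=6: DROP (t<15-1); WM=15
i=5 t=22 v=4: → [16,24); WM=15
i=6 t=32 v=6: → [32,40); WM=15
i=7 t=34 v=7: → [32,40); WM=34; [8,16) fires=2 [16,24) fires=1
i=8 t=24 v=2: DROP (t<34-1); WM=34
i=9 t=17 v=4: DROP (t<34-1); WM=34
i=10 t=32 v=5: DROP (t<34-1); WM=34
i=11 t=35 v=6: → [32,40); WM=35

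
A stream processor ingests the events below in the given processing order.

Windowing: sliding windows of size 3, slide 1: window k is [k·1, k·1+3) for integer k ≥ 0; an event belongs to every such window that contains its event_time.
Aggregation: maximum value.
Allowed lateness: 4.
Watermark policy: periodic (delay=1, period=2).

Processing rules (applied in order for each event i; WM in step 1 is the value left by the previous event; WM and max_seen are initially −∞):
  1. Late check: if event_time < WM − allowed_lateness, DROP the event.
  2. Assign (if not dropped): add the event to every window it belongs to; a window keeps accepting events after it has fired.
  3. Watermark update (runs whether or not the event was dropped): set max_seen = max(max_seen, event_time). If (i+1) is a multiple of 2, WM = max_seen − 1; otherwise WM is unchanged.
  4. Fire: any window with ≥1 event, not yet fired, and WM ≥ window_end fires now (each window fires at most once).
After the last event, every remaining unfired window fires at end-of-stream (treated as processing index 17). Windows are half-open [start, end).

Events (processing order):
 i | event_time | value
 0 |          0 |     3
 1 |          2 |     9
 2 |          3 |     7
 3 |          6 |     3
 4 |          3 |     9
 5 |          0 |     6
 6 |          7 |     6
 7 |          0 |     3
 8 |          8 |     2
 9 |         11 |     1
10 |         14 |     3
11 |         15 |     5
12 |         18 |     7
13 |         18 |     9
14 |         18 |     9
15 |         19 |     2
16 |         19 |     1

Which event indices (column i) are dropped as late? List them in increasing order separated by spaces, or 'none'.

i=0 t=0 v=3: → [0,3); WM=−∞
i=1 t=2 v=9: → [2,5),[1,4),[0,3); WM=1
i=2 t=3 v=7: → [3,6),[2,5),[1,4); WM=1
i=3 t=6 v=3: → [6,9),[5,8),[4,7); WM=5; [0,3) fires=9 [1,4) fires=9 [2,5) fires=9
i=4 t=3 v=9: → [3,6),[2,5),[1,4); WM=5
i=5 t=0 v=6: DROP (t<5-4); WM=5
i=6 t=7 v=6: → [7,10),[6,9),[5,8); WM=5
i=7 t=0 v=3: DROP (t<5-4); WM=6; [3,6) fires=9
i=8 t=8 v=2: → [8,11),[7,10),[6,9); WM=6
i=9 t=11 v=1: → [11,14),[10,13),[9,12); WM=10; [4,7) fires=3 [5,8) fires=6 [6,9) fires=6 [7,10) fires=6
i=10 t=14 v=3: → [14,17),[13,16),[12,15); WM=10
i=11 t=15 v=5: → [15,18),[14,17),[13,16); WM=14; [8,11) fires=2 [9,12) fires=1 [10,13) fires=1 [11,14) fires=1
i=12 t=18 v=7: → [18,21),[17,20),[16,19); WM=14
i=13 t=18 v=9: → [18,21),[17,20),[16,19); WM=17; [12,15) fires=3 [13,16) fires=5 [14,17) fires=5
i=14 t=18 v=9: → [18,21),[17,20),[16,19); WM=17
i=15 t=19 v=2: → [19,22),[18,21),[17,20); WM=18; [15,18) fires=5
i=16 t=19 v=1: → [19,22),[18,21),[17,20); WM=18

5 7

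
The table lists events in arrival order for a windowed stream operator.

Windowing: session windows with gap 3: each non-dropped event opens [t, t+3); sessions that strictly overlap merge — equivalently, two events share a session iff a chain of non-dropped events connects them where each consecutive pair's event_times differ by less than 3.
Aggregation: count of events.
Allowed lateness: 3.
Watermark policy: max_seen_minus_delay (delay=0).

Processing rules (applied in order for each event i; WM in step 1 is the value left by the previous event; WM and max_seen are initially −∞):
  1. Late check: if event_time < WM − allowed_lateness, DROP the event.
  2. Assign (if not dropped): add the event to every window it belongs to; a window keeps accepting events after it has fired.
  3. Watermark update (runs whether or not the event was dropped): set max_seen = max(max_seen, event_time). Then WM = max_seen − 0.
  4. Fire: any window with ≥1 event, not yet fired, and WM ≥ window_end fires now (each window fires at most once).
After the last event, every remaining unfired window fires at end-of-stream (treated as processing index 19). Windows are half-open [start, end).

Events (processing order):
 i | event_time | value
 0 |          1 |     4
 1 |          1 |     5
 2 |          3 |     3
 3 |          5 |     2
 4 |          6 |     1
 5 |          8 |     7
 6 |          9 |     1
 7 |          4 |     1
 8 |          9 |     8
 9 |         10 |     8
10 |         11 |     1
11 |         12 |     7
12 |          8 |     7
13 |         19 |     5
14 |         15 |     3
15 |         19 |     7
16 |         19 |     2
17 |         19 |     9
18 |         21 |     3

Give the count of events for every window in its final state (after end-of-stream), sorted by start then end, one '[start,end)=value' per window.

[1,15)=11 [19,24)=5

i=0 t=1 v=4: → [1,4); WM=1
i=1 t=1 v=5: → [1,4); WM=1
i=2 t=3 v=3: → [1,6); WM=3
i=3 t=5 v=2: → [1,8); WM=5
i=4 t=6 v=1: → [1,9); WM=6
i=5 t=8 v=7: → [1,11); WM=8
i=6 t=9 v=1: → [1,12); WM=9
i=7 t=4 v=1: DROP (t<9-3); WM=9
i=8 t=9 v=8: → [1,12); WM=9
i=9 t=10 v=8: → [1,13); WM=10
i=10 t=11 v=1: → [1,14); WM=11
i=11 t=12 v=7: → [1,15); WM=12
i=12 t=8 v=7: DROP (t<12-3); WM=12
i=13 t=19 v=5: → [19,22); WM=19
i=14 t=15 v=3: DROP (t<19-3); WM=19
i=15 t=19 v=7: → [19,22); WM=19
i=16 t=19 v=2: → [19,22); WM=19
i=17 t=19 v=9: → [19,22); WM=19
i=18 t=21 v=3: → [19,24); WM=21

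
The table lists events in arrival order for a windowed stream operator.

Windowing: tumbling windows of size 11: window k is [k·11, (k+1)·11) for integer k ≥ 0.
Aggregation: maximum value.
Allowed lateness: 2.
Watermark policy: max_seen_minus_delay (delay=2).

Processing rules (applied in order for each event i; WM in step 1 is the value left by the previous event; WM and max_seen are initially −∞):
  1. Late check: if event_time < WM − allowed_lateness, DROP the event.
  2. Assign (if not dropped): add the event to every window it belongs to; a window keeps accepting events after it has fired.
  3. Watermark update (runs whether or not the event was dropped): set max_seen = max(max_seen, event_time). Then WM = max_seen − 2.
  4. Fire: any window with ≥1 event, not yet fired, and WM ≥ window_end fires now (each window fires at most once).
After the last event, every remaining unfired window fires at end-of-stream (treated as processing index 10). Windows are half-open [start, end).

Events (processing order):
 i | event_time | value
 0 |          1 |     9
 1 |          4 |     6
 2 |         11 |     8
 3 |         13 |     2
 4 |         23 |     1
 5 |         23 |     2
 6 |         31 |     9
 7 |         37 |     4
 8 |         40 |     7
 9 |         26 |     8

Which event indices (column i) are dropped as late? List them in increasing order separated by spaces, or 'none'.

9

i=0 t=1 v=9: → [0,11); WM=-1
i=1 t=4 v=6: → [0,11); WM=2
i=2 t=11 v=8: → [11,22); WM=9
i=3 t=13 v=2: → [11,22); WM=11; [0,11) fires=9
i=4 t=23 v=1: → [22,33); WM=21
i=5 t=23 v=2: → [22,33); WM=21
i=6 t=31 v=9: → [22,33); WM=29; [11,22) fires=8
i=7 t=37 v=4: → [33,44); WM=35; [22,33) fires=9
i=8 t=40 v=7: → [33,44); WM=38
i=9 t=26 v=8: DROP (t<38-2); WM=38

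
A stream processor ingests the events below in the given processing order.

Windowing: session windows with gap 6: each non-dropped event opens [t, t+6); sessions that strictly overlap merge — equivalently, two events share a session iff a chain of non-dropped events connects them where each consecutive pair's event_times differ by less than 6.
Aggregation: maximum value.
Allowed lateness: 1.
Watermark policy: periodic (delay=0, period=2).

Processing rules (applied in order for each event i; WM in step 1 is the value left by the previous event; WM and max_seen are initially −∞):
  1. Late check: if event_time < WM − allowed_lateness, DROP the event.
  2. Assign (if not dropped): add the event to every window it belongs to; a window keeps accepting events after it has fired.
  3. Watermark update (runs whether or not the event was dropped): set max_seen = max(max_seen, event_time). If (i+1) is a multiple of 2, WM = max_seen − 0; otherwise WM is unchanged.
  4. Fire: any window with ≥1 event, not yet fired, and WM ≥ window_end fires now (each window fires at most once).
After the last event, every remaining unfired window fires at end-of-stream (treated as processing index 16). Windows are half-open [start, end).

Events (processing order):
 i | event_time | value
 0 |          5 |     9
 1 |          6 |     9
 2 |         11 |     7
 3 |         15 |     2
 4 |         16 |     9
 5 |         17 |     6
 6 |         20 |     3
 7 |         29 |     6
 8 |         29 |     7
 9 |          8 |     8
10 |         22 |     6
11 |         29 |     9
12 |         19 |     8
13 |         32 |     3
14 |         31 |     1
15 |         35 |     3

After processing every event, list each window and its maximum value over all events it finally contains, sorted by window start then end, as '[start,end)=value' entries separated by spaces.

[5,26)=9 [29,41)=9

i=0 t=5 v=9: → [5,11); WM=−∞
i=1 t=6 v=9: → [5,12); WM=6
i=2 t=11 v=7: → [5,17); WM=6
i=3 t=15 v=2: → [5,21); WM=15
i=4 t=16 v=9: → [5,22); WM=15
i=5 t=17 v=6: → [5,23); WM=17
i=6 t=20 v=3: → [5,26); WM=17
i=7 t=29 v=6: → [29,35); WM=29
i=8 t=29 v=7: → [29,35); WM=29
i=9 t=8 v=8: DROP (t<29-1); WM=29
i=10 t=22 v=6: DROP (t<29-1); WM=29
i=11 t=29 v=9: → [29,35); WM=29
i=12 t=19 v=8: DROP (t<29-1); WM=29
i=13 t=32 v=3: → [29,38); WM=32
i=14 t=31 v=1: → [29,38); WM=32
i=15 t=35 v=3: → [29,41); WM=35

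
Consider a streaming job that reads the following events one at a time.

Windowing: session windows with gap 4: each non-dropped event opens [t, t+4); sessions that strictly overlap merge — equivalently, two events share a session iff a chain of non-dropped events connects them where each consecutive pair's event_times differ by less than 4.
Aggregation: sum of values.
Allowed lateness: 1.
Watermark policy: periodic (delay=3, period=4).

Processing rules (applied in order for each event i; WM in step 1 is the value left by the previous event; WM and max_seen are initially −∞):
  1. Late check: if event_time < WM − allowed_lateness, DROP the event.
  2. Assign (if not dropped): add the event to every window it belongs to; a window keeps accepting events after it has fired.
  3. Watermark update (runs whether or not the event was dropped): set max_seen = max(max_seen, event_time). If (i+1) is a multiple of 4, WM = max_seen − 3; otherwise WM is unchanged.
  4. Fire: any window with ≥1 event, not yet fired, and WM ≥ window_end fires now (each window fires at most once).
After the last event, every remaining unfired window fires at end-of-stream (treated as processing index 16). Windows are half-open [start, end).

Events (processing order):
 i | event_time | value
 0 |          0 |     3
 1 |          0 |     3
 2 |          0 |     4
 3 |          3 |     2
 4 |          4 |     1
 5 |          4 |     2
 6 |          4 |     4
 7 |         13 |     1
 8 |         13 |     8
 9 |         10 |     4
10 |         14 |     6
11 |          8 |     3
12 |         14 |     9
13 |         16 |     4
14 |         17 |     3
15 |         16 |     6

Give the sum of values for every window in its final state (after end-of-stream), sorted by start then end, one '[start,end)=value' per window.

i=0 t=0 v=3: → [0,4); WM=−∞
i=1 t=0 v=3: → [0,4); WM=−∞
i=2 t=0 v=4: → [0,4); WM=−∞
i=3 t=3 v=2: → [0,7); WM=0
i=4 t=4 v=1: → [0,8); WM=0
i=5 t=4 v=2: → [0,8); WM=0
i=6 t=4 v=4: → [0,8); WM=0
i=7 t=13 v=1: → [13,17); WM=10
i=8 t=13 v=8: → [13,17); WM=10
i=9 t=10 v=4: → [10,17); WM=10
i=10 t=14 v=6: → [10,18); WM=10
i=11 t=8 v=3: DROP (t<10-1); WM=11
i=12 t=14 v=9: → [10,18); WM=11
i=13 t=16 v=4: → [10,20); WM=11
i=14 t=17 v=3: → [10,21); WM=11
i=15 t=16 v=6: → [10,21); WM=14

[0,8)=19 [10,21)=41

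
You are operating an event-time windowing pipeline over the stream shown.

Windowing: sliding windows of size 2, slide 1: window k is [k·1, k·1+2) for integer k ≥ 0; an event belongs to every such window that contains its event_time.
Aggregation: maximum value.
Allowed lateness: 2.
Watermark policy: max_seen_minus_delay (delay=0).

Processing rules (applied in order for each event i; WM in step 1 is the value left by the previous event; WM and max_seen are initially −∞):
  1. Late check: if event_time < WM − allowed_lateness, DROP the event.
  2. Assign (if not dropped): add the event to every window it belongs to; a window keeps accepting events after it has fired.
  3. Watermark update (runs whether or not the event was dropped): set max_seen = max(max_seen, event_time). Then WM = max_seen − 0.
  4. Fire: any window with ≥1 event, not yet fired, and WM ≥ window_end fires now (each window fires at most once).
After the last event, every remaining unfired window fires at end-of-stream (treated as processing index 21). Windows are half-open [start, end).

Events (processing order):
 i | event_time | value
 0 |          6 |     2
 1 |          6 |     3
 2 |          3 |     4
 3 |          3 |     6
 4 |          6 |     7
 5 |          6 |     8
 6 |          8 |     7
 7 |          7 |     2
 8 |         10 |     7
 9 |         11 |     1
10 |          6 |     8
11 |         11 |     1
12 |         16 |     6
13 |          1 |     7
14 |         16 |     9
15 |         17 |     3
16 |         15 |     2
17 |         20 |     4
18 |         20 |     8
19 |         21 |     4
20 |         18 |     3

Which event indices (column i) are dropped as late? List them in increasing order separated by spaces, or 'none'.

i=0 t=6 v=2: → [6,8),[5,7); WM=6
i=1 t=6 v=3: → [6,8),[5,7); WM=6
i=2 t=3 v=4: DROP (t<6-2); WM=6
i=3 t=3 v=6: DROP (t<6-2); WM=6
i=4 t=6 v=7: → [6,8),[5,7); WM=6
i=5 t=6 v=8: → [6,8),[5,7); WM=6
i=6 t=8 v=7: → [8,10),[7,9); WM=8; [5,7) fires=8 [6,8) fires=8
i=7 t=7 v=2: → [7,9),[6,8); WM=8
i=8 t=10 v=7: → [10,12),[9,11); WM=10; [7,9) fires=7 [8,10) fires=7
i=9 t=11 v=1: → [11,13),[10,12); WM=11; [9,11) fires=7
i=10 t=6 v=8: DROP (t<11-2); WM=11
i=11 t=11 v=1: → [11,13),[10,12); WM=11
i=12 t=16 v=6: → [16,18),[15,17); WM=16; [10,12) fires=7 [11,13) fires=1
i=13 t=1 v=7: DROP (t<16-2); WM=16
i=14 t=16 v=9: → [16,18),[15,17); WM=16
i=15 t=17 v=3: → [17,19),[16,18); WM=17; [15,17) fires=9
i=16 t=15 v=2: → [15,17),[14,16); WM=17; [14,16) fires=2
i=17 t=20 v=4: → [20,22),[19,21); WM=20; [16,18) fires=9 [17,19) fires=3
i=18 t=20 v=8: → [20,22),[19,21); WM=20
i=19 t=21 v=4: → [21,23),[20,22); WM=21; [19,21) fires=8
i=20 t=18 v=3: DROP (t<21-2); WM=21

2 3 10 13 20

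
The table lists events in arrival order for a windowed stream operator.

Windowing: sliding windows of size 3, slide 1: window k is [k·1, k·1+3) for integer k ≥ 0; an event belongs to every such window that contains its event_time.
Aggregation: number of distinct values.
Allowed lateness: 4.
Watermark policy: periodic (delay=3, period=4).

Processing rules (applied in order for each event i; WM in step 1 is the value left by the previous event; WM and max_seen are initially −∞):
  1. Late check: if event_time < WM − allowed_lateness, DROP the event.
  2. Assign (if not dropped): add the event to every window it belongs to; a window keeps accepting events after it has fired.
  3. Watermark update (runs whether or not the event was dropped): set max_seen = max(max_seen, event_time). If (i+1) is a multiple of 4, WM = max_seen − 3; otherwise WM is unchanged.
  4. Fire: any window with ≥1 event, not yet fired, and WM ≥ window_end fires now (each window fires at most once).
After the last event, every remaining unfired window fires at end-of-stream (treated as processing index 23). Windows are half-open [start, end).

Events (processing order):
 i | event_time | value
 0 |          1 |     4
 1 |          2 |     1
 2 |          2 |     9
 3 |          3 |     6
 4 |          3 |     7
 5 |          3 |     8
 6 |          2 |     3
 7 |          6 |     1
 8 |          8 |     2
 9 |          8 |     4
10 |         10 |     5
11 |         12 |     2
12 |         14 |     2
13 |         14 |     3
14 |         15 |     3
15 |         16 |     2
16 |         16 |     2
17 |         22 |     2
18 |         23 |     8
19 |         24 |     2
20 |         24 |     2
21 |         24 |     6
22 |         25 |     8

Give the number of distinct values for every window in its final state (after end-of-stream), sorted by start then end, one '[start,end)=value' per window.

[0,3)=4 [1,4)=7 [2,5)=6 [3,6)=3 [4,7)=1 [5,8)=1 [6,9)=3 [7,10)=2 [8,11)=3 [9,12)=1 [10,13)=2 [11,14)=1 [12,15)=2 [13,16)=2 [14,17)=2 [15,18)=2 [16,19)=1 [20,23)=1 [21,24)=2 [22,25)=3 [23,26)=3 [24,27)=3 [25,28)=1

i=0 t=1 v=4: → [1,4),[0,3); WM=−∞
i=1 t=2 v=1: → [2,5),[1,4),[0,3); WM=−∞
i=2 t=2 v=9: → [2,5),[1,4),[0,3); WM=−∞
i=3 t=3 v=6: → [3,6),[2,5),[1,4); WM=0
i=4 t=3 v=7: → [3,6),[2,5),[1,4); WM=0
i=5 t=3 v=8: → [3,6),[2,5),[1,4); WM=0
i=6 t=2 v=3: → [2,5),[1,4),[0,3); WM=0
i=7 t=6 v=1: → [6,9),[5,8),[4,7); WM=3; [0,3) fires=4
i=8 t=8 v=2: → [8,11),[7,10),[6,9); WM=3
i=9 t=8 v=4: → [8,11),[7,10),[6,9); WM=3
i=10 t=10 v=5: → [10,13),[9,12),[8,11); WM=3
i=11 t=12 v=2: → [12,15),[11,14),[10,13); WM=9; [1,4) fires=7 [2,5) fires=6 [3,6) fires=3 [4,7) fires=1 [5,8) fires=1 [6,9) fires=3
i=12 t=14 v=2: → [14,17),[13,16),[12,15); WM=9
i=13 t=14 v=3: → [14,17),[13,16),[12,15); WM=9
i=14 t=15 v=3: → [15,18),[14,17),[13,16); WM=9
i=15 t=16 v=2: → [16,19),[15,18),[14,17); WM=13; [7,10) fires=2 [8,11) fires=3 [9,12) fires=1 [10,13) fires=2
i=16 t=16 v=2: → [16,19),[15,18),[14,17); WM=13
i=17 t=22 v=2: → [22,25),[21,24),[20,23); WM=13
i=18 t=23 v=8: → [23,26),[22,25),[21,24); WM=13
i=19 t=24 v=2: → [24,27),[23,26),[22,25); WM=21; [11,14) fires=1 [12,15) fires=2 [13,16) fires=2 [14,17) fires=2 [15,18) fires=2 [16,19) fires=1
i=20 t=24 v=2: → [24,27),[23,26),[22,25); WM=21
i=21 t=24 v=6: → [24,27),[23,26),[22,25); WM=21
i=22 t=25 v=8: → [25,28),[24,27),[23,26); WM=21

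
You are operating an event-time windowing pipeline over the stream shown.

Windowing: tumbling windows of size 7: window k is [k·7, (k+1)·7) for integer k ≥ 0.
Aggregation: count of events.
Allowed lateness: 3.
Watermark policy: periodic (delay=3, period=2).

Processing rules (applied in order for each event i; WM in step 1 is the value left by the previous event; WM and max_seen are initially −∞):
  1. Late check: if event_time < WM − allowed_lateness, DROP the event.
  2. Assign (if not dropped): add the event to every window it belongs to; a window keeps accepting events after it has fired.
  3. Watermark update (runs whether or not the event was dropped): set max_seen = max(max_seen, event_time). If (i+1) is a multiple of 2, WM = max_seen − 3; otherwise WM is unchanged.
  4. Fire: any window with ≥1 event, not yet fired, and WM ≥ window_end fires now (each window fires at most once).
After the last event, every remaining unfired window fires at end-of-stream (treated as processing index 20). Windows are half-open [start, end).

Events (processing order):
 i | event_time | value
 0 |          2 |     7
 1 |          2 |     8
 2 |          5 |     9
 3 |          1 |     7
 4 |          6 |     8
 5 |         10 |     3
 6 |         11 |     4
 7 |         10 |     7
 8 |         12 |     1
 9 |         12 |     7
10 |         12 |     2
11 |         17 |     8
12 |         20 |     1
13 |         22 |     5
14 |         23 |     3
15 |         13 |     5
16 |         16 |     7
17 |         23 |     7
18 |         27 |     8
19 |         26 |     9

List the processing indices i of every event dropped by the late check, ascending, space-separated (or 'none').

i=0 t=2 v=7: → [0,7); WM=−∞
i=1 t=2 v=8: → [0,7); WM=-1
i=2 t=5 v=9: → [0,7); WM=-1
i=3 t=1 v=7: → [0,7); WM=2
i=4 t=6 v=8: → [0,7); WM=2
i=5 t=10 v=3: → [7,14); WM=7; [0,7) fires=5
i=6 t=11 v=4: → [7,14); WM=7
i=7 t=10 v=7: → [7,14); WM=8
i=8 t=12 v=1: → [7,14); WM=8
i=9 t=12 v=7: → [7,14); WM=9
i=10 t=12 v=2: → [7,14); WM=9
i=11 t=17 v=8: → [14,21); WM=14; [7,14) fires=6
i=12 t=20 v=1: → [14,21); WM=14
i=13 t=22 v=5: → [21,28); WM=19
i=14 t=23 v=3: → [21,28); WM=19
i=15 t=13 v=5: DROP (t<19-3); WM=20
i=16 t=16 v=7: DROP (t<20-3); WM=20
i=17 t=23 v=7: → [21,28); WM=20
i=18 t=27 v=8: → [21,28); WM=20
i=19 t=26 v=9: → [21,28); WM=24; [14,21) fires=2

15 16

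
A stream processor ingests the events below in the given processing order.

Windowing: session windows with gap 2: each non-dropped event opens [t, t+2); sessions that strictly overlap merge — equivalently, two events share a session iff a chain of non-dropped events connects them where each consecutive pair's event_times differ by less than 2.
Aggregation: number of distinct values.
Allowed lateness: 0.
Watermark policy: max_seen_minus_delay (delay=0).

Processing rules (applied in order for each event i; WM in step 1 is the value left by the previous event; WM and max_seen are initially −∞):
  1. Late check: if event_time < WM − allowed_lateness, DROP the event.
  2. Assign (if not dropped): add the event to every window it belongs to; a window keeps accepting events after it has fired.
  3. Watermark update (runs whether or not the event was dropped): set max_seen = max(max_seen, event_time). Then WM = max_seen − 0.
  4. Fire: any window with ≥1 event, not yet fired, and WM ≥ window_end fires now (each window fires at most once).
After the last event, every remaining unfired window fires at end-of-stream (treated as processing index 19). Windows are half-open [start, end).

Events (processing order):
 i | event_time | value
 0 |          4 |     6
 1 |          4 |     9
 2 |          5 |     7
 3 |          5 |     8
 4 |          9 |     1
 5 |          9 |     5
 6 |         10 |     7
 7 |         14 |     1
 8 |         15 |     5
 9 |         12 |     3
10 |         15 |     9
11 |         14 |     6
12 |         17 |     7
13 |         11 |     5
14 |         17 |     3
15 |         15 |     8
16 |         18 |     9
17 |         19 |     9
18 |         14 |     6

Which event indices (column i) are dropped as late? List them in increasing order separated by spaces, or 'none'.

9 11 13 15 18

i=0 t=4 v=6: → [4,6); WM=4
i=1 t=4 v=9: → [4,6); WM=4
i=2 t=5 v=7: → [4,7); WM=5
i=3 t=5 v=8: → [4,7); WM=5
i=4 t=9 v=1: → [9,11); WM=9
i=5 t=9 v=5: → [9,11); WM=9
i=6 t=10 v=7: → [9,12); WM=10
i=7 t=14 v=1: → [14,16); WM=14
i=8 t=15 v=5: → [14,17); WM=15
i=9 t=12 v=3: DROP (t<15-0); WM=15
i=10 t=15 v=9: → [14,17); WM=15
i=11 t=14 v=6: DROP (t<15-0); WM=15
i=12 t=17 v=7: → [17,19); WM=17
i=13 t=11 v=5: DROP (t<17-0); WM=17
i=14 t=17 v=3: → [17,19); WM=17
i=15 t=15 v=8: DROP (t<17-0); WM=17
i=16 t=18 v=9: → [17,20); WM=18
i=17 t=19 v=9: → [17,21); WM=19
i=18 t=14 v=6: DROP (t<19-0); WM=19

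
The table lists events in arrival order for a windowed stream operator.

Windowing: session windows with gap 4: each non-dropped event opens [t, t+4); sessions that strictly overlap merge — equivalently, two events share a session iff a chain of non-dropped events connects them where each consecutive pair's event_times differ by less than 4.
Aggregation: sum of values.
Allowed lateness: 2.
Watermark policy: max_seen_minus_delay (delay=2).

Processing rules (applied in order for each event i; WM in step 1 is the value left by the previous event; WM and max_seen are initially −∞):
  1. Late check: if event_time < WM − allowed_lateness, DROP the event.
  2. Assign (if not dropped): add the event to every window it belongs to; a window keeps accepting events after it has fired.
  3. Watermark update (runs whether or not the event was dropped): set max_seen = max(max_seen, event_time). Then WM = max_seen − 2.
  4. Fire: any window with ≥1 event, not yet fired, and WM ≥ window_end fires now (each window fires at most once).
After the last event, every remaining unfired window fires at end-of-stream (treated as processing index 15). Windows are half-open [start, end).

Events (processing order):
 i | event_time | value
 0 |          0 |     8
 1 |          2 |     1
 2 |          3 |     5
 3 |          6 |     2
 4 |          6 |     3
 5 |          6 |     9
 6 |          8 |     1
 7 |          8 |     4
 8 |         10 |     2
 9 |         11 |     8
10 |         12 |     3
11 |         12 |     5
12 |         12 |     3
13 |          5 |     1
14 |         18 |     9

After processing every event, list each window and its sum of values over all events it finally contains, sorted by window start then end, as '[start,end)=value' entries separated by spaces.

[0,16)=54 [18,22)=9

i=0 t=0 v=8: → [0,4); WM=-2
i=1 t=2 v=1: → [0,6); WM=0
i=2 t=3 v=5: → [0,7); WM=1
i=3 t=6 v=2: → [0,10); WM=4
i=4 t=6 v=3: → [0,10); WM=4
i=5 t=6 v=9: → [0,10); WM=4
i=6 t=8 v=1: → [0,12); WM=6
i=7 t=8 v=4: → [0,12); WM=6
i=8 t=10 v=2: → [0,14); WM=8
i=9 t=11 v=8: → [0,15); WM=9
i=10 t=12 v=3: → [0,16); WM=10
i=11 t=12 v=5: → [0,16); WM=10
i=12 t=12 v=3: → [0,16); WM=10
i=13 t=5 v=1: DROP (t<10-2); WM=10
i=14 t=18 v=9: → [18,22); WM=16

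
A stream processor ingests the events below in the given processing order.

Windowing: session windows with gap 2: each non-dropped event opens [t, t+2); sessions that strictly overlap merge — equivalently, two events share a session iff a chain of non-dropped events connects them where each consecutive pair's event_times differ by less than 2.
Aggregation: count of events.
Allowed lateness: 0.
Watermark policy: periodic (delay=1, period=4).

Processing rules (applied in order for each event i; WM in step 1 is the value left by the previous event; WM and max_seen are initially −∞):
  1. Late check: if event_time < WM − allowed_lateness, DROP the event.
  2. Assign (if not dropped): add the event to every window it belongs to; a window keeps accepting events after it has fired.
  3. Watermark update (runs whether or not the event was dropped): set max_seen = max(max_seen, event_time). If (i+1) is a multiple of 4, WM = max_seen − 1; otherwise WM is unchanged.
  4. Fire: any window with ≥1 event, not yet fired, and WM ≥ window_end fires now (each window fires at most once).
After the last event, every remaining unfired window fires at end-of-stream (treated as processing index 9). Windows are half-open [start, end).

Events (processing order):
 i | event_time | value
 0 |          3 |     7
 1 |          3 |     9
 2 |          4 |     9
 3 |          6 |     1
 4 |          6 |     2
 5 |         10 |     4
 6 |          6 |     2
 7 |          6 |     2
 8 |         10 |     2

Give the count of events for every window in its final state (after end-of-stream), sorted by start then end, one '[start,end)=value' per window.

i=0 t=3 v=7: → [3,5); WM=−∞
i=1 t=3 v=9: → [3,5); WM=−∞
i=2 t=4 v=9: → [3,6); WM=−∞
i=3 t=6 v=1: → [6,8); WM=5
i=4 t=6 v=2: → [6,8); WM=5
i=5 t=10 v=4: → [10,12); WM=5
i=6 t=6 v=2: → [6,8); WM=5
i=7 t=6 v=2: → [6,8); WM=9
i=8 t=10 v=2: → [10,12); WM=9

[3,6)=3 [6,8)=4 [10,12)=2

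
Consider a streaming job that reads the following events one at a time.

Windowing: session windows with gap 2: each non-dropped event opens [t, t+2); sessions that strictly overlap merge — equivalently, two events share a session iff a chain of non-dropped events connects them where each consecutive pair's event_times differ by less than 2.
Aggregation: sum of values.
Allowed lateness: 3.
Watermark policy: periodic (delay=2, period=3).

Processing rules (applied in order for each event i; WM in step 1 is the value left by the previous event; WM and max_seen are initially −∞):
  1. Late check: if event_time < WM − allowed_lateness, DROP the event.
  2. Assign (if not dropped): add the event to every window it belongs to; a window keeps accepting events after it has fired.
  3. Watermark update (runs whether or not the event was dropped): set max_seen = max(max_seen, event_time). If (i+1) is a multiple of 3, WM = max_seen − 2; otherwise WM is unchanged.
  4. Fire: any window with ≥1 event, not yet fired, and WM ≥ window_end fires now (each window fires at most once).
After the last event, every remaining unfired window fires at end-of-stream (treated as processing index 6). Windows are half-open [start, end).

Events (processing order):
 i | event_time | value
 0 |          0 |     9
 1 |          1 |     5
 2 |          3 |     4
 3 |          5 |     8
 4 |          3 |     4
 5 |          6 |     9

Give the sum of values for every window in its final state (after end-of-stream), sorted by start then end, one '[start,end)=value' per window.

i=0 t=0 v=9: → [0,2); WM=−∞
i=1 t=1 v=5: → [0,3); WM=−∞
i=2 t=3 v=4: → [3,5); WM=1
i=3 t=5 v=8: → [5,7); WM=1
i=4 t=3 v=4: → [3,5); WM=1
i=5 t=6 v=9: → [5,8); WM=4

[0,3)=14 [3,5)=8 [5,8)=17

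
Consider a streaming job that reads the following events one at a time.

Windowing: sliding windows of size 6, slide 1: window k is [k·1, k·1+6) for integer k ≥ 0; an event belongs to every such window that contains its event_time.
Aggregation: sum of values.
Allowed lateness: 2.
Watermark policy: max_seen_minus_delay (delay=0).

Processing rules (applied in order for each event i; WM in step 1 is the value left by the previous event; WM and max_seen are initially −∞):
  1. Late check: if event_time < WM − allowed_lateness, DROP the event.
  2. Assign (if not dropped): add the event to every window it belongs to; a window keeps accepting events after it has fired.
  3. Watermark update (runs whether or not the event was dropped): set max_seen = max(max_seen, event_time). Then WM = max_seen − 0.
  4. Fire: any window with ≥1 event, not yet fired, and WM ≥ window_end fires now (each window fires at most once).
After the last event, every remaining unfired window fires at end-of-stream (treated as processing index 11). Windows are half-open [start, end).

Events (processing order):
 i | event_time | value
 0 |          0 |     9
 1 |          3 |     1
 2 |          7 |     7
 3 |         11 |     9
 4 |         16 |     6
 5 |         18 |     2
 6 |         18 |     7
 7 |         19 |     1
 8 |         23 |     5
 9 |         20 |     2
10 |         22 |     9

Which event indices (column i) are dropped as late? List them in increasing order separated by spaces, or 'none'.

i=0 t=0 v=9: → [0,6); WM=0
i=1 t=3 v=1: → [3,9),[2,8),[1,7),[0,6); WM=3
i=2 t=7 v=7: → [7,13),[6,12),[5,11),[4,10),[3,9),[2,8); WM=7; [0,6) fires=10 [1,7) fires=1
i=3 t=11 v=9: → [11,17),[10,16),[9,15),[8,14),[7,13),[6,12); WM=11; [2,8) fires=8 [3,9) fires=8 [4,10) fires=7 [5,11) fires=7
i=4 t=16 v=6: → [16,22),[15,21),[14,20),[13,19),[12,18),[11,17); WM=16; [6,12) fires=16 [7,13) fires=16 [8,14) fires=9 [9,15) fires=9 [10,16) fires=9
i=5 t=18 v=2: → [18,24),[17,23),[16,22),[15,21),[14,20),[13,19); WM=18; [11,17) fires=15 [12,18) fires=6
i=6 t=18 v=7: → [18,24),[17,23),[16,22),[15,21),[14,20),[13,19); WM=18
i=7 t=19 v=1: → [19,25),[18,24),[17,23),[16,22),[15,21),[14,20); WM=19; [13,19) fires=15
i=8 t=23 v=5: → [23,29),[22,28),[21,27),[20,26),[19,25),[18,24); WM=23; [14,20) fires=16 [15,21) fires=16 [16,22) fires=16 [17,23) fires=10
i=9 t=20 v=2: DROP (t<23-2); WM=23
i=10 t=22 v=9: → [22,28),[21,27),[20,26),[19,25),[18,24),[17,23); WM=23

9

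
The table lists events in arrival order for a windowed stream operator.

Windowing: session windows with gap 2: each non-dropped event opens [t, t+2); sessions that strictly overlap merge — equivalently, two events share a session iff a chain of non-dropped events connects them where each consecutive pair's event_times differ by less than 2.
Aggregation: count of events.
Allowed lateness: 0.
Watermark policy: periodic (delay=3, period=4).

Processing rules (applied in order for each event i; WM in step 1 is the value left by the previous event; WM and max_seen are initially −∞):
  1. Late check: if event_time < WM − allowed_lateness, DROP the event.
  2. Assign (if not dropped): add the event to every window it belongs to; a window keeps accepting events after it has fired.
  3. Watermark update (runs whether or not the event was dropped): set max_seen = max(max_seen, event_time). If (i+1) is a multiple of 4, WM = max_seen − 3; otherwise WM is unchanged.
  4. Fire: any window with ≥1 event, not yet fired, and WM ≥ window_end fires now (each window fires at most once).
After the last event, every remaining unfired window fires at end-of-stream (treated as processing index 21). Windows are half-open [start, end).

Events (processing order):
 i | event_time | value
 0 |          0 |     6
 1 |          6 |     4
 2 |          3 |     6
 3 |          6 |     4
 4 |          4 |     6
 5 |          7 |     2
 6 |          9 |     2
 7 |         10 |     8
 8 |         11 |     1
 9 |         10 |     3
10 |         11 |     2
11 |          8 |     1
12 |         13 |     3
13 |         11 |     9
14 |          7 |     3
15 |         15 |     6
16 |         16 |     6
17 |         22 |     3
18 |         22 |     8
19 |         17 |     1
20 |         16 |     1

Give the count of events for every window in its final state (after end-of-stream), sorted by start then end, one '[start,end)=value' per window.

i=0 t=0 v=6: → [0,2); WM=−∞
i=1 t=6 v=4: → [6,8); WM=−∞
i=2 t=3 v=6: → [3,5); WM=−∞
i=3 t=6 v=4: → [6,8); WM=3
i=4 t=4 v=6: → [3,6); WM=3
i=5 t=7 v=2: → [6,9); WM=3
i=6 t=9 v=2: → [9,11); WM=3
i=7 t=10 v=8: → [9,12); WM=7
i=8 t=11 v=1: → [9,13); WM=7
i=9 t=10 v=3: → [9,13); WM=7
i=10 t=11 v=2: → [9,13); WM=7
i=11 t=8 v=1: → [6,13); WM=8
i=12 t=13 v=3: → [13,15); WM=8
i=13 t=11 v=9: → [6,13); WM=8
i=14 t=7 v=3: DROP (t<8-0); WM=8
i=15 t=15 v=6: → [15,17); WM=12
i=16 t=16 v=6: → [15,18); WM=12
i=17 t=22 v=3: → [22,24); WM=12
i=18 t=22 v=8: → [22,24); WM=12
i=19 t=17 v=1: → [15,19); WM=19
i=20 t=16 v=1: DROP (t<19-0); WM=19

[0,2)=1 [3,6)=2 [6,13)=10 [13,15)=1 [15,19)=3 [22,24)=2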